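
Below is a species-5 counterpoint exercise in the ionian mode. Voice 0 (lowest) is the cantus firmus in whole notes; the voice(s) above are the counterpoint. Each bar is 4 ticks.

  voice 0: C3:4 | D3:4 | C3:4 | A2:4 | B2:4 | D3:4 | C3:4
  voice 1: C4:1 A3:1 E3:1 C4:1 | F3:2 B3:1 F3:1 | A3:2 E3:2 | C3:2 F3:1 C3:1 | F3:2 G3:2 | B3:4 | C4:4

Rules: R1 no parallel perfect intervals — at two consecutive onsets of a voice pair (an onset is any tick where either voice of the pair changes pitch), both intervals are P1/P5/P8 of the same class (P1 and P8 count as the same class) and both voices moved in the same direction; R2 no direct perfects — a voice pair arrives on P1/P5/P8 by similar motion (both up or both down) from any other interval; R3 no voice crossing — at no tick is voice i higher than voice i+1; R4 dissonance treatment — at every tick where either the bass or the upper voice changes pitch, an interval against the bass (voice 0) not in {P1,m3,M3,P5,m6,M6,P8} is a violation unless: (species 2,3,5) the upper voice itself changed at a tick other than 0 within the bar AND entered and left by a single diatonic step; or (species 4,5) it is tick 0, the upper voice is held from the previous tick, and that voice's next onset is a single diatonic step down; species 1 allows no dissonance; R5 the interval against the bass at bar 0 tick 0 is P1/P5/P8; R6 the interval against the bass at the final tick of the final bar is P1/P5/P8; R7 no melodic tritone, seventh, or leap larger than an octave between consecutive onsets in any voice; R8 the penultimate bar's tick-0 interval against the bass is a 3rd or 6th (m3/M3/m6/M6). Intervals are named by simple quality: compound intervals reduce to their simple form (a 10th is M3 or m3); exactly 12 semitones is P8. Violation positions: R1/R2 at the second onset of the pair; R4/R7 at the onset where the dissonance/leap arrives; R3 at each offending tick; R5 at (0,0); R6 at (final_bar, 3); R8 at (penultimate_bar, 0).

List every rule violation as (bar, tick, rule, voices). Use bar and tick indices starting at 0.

(1, 2, R7, (1,))
(1, 3, R7, (1,))
(4, 0, R4, (0, 1))

bar 0: v0=C3 v1=C4 downbeat P8
bar 1: v0=D3 v1=F3 downbeat m3
bar 2: v0=C3 v1=A3 downbeat M6
bar 3: v0=A2 v1=C3 downbeat m3
bar 4: v0=B2 v1=F3 downbeat TT
bar 5: v0=D3 v1=B3 downbeat M6
bar 6: v0=C3 v1=C4 downbeat P8
  -> R7 @ bar 1 tick 2 v(1,): F3->B3 leap 6st
  -> R7 @ bar 1 tick 3 v(1,): B3->F3 leap 6st
  -> R4 @ bar 4 tick 0 v(0, 1): B2/F3 TT untreated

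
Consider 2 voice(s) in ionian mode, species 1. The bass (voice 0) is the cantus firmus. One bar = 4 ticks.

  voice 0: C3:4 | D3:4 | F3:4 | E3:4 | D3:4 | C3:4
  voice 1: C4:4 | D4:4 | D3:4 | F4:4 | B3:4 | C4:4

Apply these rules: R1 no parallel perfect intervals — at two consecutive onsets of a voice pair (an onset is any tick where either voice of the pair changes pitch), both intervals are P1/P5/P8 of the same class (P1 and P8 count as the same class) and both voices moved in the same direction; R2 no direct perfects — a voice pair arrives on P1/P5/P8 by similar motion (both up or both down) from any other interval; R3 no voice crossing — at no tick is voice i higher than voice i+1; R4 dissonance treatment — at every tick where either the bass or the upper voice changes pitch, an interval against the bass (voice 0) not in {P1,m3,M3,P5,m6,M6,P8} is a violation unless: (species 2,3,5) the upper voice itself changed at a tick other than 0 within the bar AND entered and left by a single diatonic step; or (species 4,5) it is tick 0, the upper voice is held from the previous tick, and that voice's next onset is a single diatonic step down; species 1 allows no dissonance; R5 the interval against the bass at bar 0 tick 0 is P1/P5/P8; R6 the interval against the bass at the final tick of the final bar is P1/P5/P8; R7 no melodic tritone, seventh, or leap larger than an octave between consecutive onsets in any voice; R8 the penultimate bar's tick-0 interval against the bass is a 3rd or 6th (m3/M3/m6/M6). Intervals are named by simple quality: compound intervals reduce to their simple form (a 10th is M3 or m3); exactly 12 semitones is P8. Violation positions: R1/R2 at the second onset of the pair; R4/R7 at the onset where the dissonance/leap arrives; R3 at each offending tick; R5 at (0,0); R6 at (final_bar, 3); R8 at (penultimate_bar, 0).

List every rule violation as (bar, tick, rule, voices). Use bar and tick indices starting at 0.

(1, 0, R1, (0, 1))
(2, 0, R3, (0, 1))
(2, 1, R3, (0, 1))
(2, 2, R3, (0, 1))
(2, 3, R3, (0, 1))
(3, 0, R4, (0, 1))
(3, 0, R7, (1,))
(4, 0, R7, (1,))

bar 0: v0=C3 v1=C4 downbeat P8
bar 1: v0=D3 v1=D4 downbeat P8
bar 2: v0=F3 v1=D3 downbeat m3
bar 3: v0=E3 v1=F4 downbeat m2
bar 4: v0=D3 v1=B3 downbeat M6
bar 5: v0=C3 v1=C4 downbeat P8
  -> R1 @ bar 1 tick 0 v(0, 1): C3/C4 P8 -> D3/D4 P8 similar
  -> R3 @ bar 2 tick 0 v(0, 1): F3 above D3
  -> R3 @ bar 2 tick 1 v(0, 1): F3 above D3
  -> R3 @ bar 2 tick 2 v(0, 1): F3 above D3
  -> R3 @ bar 2 tick 3 v(0, 1): F3 above D3
  -> R4 @ bar 3 tick 0 v(0, 1): E3/F4 m2 untreated
  -> R7 @ bar 3 tick 0 v(1,): D3->F4 leap 15st
  -> R7 @ bar 4 tick 0 v(1,): F4->B3 leap 6st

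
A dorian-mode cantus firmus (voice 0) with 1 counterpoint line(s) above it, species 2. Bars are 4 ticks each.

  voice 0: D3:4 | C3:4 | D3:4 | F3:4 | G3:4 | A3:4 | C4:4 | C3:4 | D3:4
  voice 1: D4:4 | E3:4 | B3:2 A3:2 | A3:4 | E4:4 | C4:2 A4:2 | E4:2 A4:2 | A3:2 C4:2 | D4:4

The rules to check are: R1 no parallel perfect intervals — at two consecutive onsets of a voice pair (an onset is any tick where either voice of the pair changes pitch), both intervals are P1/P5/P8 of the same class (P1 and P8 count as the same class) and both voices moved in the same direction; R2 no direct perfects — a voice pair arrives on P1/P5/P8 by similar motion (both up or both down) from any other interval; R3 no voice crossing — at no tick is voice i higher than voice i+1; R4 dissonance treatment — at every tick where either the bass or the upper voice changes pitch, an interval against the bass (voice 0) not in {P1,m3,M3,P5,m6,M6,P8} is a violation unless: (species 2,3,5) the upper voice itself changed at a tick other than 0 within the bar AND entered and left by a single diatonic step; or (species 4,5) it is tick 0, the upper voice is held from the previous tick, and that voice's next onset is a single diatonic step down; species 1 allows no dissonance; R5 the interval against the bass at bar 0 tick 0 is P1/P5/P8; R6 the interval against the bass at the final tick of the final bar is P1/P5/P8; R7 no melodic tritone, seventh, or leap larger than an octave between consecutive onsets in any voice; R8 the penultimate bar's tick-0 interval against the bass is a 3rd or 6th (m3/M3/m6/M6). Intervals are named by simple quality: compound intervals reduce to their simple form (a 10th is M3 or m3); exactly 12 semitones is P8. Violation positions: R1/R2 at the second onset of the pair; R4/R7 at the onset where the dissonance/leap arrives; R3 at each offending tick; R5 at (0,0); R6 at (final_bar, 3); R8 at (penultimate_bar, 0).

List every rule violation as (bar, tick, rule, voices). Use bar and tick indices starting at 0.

(1, 0, R7, (1,))
(8, 0, R1, (0, 1))

bar 0: v0=D3 v1=D4 downbeat P8
bar 1: v0=C3 v1=E3 downbeat M3
bar 2: v0=D3 v1=B3 downbeat M6
bar 3: v0=F3 v1=A3 downbeat M3
bar 4: v0=G3 v1=E4 downbeat M6
bar 5: v0=A3 v1=C4 downbeat m3
bar 6: v0=C4 v1=E4 downbeat M3
bar 7: v0=C3 v1=A3 downbeat M6
bar 8: v0=D3 v1=D4 downbeat P8
  -> R7 @ bar 1 tick 0 v(1,): D4->E3 leap 10st
  -> R1 @ bar 8 tick 0 v(0, 1): C3/C4 P8 -> D3/D4 P8 similar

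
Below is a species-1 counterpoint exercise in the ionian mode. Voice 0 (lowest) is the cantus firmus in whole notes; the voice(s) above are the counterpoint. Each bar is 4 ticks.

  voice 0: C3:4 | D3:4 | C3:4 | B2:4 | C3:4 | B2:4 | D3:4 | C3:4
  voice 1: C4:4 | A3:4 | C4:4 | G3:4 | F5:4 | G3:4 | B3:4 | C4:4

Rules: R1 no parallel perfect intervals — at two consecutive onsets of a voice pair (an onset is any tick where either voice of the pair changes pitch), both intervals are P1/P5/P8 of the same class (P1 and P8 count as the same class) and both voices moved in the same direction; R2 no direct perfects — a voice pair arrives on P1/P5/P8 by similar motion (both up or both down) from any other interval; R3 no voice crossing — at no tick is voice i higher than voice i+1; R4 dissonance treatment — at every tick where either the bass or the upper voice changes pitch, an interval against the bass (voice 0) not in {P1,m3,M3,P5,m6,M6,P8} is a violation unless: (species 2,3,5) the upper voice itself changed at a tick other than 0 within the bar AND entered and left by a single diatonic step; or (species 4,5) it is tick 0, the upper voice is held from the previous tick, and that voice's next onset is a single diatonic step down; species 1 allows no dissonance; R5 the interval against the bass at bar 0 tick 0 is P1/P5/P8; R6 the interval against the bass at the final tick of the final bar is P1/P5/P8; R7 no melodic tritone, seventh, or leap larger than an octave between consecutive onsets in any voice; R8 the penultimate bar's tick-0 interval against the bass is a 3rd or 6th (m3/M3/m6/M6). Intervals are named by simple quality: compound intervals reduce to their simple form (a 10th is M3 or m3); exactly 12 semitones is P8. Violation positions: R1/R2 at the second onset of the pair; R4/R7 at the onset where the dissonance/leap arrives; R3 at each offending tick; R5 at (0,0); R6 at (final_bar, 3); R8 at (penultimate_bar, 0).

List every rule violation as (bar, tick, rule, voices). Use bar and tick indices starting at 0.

(4, 0, R4, (0, 1))
(4, 0, R7, (1,))
(5, 0, R7, (1,))

bar 0: v0=C3 v1=C4 downbeat P8
bar 1: v0=D3 v1=A3 downbeat P5
bar 2: v0=C3 v1=C4 downbeat P8
bar 3: v0=B2 v1=G3 downbeat m6
bar 4: v0=C3 v1=F5 downbeat P4
bar 5: v0=B2 v1=G3 downbeat m6
bar 6: v0=D3 v1=B3 downbeat M6
bar 7: v0=C3 v1=C4 downbeat P8
  -> R4 @ bar 4 tick 0 v(0, 1): C3/F5 P4 untreated
  -> R7 @ bar 4 tick 0 v(1,): G3->F5 leap 22st
  -> R7 @ bar 5 tick 0 v(1,): F5->G3 leap 22st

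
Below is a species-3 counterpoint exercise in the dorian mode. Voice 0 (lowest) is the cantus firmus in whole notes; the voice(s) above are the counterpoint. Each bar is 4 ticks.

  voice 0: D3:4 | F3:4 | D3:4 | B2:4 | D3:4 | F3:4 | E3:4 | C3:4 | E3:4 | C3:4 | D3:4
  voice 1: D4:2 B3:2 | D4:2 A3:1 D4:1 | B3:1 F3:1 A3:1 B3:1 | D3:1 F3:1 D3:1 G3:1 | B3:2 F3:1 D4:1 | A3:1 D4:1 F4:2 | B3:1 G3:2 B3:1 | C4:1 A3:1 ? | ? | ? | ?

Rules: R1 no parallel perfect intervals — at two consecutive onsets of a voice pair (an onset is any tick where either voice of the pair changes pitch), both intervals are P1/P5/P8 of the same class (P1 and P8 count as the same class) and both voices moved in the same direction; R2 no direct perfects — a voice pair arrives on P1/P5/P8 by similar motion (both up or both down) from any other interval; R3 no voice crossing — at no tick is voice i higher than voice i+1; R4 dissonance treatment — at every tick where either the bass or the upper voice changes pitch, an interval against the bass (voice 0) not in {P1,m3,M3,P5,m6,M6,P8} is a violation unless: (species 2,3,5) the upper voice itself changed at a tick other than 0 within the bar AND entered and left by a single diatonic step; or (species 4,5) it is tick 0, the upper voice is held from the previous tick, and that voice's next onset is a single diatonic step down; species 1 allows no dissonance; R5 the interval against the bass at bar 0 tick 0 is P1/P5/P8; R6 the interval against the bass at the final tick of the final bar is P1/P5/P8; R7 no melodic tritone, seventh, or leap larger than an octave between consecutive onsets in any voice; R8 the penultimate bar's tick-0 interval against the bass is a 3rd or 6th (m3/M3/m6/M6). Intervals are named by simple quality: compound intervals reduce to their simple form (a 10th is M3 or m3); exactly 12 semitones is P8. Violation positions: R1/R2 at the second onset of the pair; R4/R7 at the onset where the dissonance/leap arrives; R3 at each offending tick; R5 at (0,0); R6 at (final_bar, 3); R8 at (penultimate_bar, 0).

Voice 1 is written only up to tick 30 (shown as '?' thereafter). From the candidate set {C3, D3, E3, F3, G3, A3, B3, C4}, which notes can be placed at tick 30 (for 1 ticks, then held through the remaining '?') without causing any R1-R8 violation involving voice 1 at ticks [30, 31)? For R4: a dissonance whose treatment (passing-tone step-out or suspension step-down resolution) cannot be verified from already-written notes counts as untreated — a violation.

C3: legal
D3: violates R4
E3: legal
F3: violates R4
G3: legal
A3: legal
B3: violates R4
C4: legal

{A3, C3, C4, E3, G3}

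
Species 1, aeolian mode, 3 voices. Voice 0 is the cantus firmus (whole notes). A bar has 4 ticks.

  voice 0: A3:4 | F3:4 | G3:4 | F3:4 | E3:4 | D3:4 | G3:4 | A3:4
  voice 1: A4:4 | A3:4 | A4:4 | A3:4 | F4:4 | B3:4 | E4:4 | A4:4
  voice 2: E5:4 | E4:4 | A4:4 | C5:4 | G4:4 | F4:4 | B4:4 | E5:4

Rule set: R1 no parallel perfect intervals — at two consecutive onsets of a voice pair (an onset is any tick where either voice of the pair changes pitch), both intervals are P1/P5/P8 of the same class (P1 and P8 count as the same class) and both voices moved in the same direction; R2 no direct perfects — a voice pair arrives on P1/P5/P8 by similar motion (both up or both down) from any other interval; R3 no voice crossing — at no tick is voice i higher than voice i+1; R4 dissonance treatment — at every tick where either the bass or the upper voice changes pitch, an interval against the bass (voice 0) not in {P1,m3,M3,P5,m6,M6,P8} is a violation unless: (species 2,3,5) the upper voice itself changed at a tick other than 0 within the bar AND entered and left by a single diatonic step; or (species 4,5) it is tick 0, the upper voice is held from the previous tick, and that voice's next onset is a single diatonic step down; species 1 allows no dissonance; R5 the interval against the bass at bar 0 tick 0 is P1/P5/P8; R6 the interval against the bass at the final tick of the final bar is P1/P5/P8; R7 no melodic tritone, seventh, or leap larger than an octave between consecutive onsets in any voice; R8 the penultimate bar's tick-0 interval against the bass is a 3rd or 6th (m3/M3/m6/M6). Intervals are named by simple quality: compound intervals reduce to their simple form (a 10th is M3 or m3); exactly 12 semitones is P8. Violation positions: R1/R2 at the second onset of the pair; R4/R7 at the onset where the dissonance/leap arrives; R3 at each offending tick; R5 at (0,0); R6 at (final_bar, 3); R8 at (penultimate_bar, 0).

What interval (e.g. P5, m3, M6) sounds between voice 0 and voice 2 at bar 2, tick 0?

voice 0=G3 voice 2=A4 -> M2

M2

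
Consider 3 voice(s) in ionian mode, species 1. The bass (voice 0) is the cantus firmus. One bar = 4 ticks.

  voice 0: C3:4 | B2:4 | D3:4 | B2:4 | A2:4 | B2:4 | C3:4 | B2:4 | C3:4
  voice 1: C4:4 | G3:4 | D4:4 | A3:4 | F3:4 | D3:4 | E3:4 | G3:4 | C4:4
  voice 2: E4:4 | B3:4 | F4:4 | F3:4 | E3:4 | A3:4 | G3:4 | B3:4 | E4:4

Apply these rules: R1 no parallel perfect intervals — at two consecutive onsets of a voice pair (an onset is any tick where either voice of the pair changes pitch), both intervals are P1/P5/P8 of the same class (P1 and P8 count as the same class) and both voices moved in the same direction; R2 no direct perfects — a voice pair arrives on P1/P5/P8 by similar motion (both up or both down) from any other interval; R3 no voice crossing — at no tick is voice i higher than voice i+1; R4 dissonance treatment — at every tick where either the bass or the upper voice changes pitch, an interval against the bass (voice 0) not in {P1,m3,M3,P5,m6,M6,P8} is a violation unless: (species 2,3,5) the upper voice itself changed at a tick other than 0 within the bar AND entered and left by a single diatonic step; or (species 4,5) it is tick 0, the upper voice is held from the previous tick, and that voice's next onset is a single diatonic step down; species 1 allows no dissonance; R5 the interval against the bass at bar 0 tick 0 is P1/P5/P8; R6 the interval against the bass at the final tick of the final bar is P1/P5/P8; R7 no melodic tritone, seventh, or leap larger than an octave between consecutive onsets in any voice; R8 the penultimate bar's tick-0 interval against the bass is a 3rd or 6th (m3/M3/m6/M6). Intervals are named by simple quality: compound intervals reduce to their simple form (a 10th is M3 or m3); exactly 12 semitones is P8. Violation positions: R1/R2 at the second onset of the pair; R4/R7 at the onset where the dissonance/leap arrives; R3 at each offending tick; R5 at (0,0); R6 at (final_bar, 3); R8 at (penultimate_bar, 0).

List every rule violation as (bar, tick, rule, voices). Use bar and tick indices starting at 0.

(0, 0, R5, (0, 2))
(1, 0, R2, (0, 2))
(2, 0, R2, (0, 1))
(2, 0, R7, (2,))
(3, 0, R3, (1, 2))
(3, 0, R4, (0, 1))
(3, 0, R4, (0, 2))
(3, 1, R3, (1, 2))
(3, 2, R3, (1, 2))
(3, 3, R3, (1, 2))
(4, 0, R2, (0, 2))
(4, 0, R3, (1, 2))
(4, 1, R3, (1, 2))
(4, 2, R3, (1, 2))
(4, 3, R3, (1, 2))
(5, 0, R4, (0, 2))
(7, 0, R8, (0, 2))
(8, 0, R2, (0, 1))
(8, 3, R6, (0, 2))

bar 0: v0=C3 v1=C4 v2=E4 downbeat M3
bar 1: v0=B2 v1=G3 v2=B3 downbeat P8
bar 2: v0=D3 v1=D4 v2=F4 downbeat m3
bar 3: v0=B2 v1=A3 v2=F3 downbeat TT
bar 4: v0=A2 v1=F3 v2=E3 downbeat P5
bar 5: v0=B2 v1=D3 v2=A3 downbeat m7
bar 6: v0=C3 v1=E3 v2=G3 downbeat P5
bar 7: v0=B2 v1=G3 v2=B3 downbeat P8
bar 8: v0=C3 v1=C4 v2=E4 downbeat M3
  -> R5 @ bar 0 tick 0 v(0, 2): opens on M3
  -> R2 @ bar 1 tick 0 v(0, 2): C3/E4 M3 -> B2/B3 P8 similar
  -> R2 @ bar 2 tick 0 v(0, 1): B2/G3 m6 -> D3/D4 P8 similar
  -> R7 @ bar 2 tick 0 v(2,): B3->F4 leap 6st
  -> R3 @ bar 3 tick 0 v(1, 2): A3 above F3
  -> R4 @ bar 3 tick 0 v(0, 1): B2/A3 m7 untreated
  -> R4 @ bar 3 tick 0 v(0, 2): B2/F3 TT untreated
  -> R3 @ bar 3 tick 1 v(1, 2): A3 above F3
  -> R3 @ bar 3 tick 2 v(1, 2): A3 above F3
  -> R3 @ bar 3 tick 3 v(1, 2): A3 above F3
  -> R2 @ bar 4 tick 0 v(0, 2): B2/F3 TT -> A2/E3 P5 similar
  -> R3 @ bar 4 tick 0 v(1, 2): F3 above E3
  -> R3 @ bar 4 tick 1 v(1, 2): F3 above E3
  -> R3 @ bar 4 tick 2 v(1, 2): F3 above E3
  -> R3 @ bar 4 tick 3 v(1, 2): F3 above E3
  -> R4 @ bar 5 tick 0 v(0, 2): B2/A3 m7 untreated
  -> R8 @ bar 7 tick 0 v(0, 2): penult P8 not 3rd/6th
  -> R2 @ bar 8 tick 0 v(0, 1): B2/G3 m6 -> C3/C4 P8 similar
  -> R6 @ bar 8 tick 3 v(0, 2): closes on M3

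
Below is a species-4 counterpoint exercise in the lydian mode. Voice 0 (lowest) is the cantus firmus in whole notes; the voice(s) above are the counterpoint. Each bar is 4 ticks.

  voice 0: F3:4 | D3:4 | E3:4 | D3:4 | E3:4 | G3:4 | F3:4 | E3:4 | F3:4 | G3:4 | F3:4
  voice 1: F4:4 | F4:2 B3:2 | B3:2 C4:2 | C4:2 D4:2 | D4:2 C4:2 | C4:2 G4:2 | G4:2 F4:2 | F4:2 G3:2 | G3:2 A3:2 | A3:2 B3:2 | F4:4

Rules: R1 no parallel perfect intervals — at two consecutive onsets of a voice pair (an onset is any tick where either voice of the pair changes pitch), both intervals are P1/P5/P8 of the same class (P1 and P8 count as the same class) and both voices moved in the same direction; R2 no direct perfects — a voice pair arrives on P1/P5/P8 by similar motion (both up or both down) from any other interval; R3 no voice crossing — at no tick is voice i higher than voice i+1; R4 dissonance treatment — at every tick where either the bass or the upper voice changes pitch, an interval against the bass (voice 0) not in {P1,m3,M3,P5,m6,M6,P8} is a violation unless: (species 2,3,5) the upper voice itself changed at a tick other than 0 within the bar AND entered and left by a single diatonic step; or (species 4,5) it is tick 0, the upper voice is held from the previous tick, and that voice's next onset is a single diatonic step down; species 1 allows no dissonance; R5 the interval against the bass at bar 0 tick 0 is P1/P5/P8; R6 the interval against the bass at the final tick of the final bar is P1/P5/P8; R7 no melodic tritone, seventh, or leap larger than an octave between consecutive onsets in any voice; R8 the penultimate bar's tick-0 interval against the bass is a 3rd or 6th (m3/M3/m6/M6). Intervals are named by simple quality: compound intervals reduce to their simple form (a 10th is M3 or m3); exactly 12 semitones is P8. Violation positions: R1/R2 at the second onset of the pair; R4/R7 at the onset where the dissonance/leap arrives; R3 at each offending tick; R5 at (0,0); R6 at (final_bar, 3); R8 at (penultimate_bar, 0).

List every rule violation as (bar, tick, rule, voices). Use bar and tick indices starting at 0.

(1, 2, R7, (1,))
(3, 0, R4, (0, 1))
(5, 0, R4, (0, 1))
(7, 0, R4, (0, 1))
(7, 2, R7, (1,))
(8, 0, R4, (0, 1))
(9, 0, R4, (0, 1))
(9, 0, R8, (0, 1))
(10, 0, R7, (1,))

bar 0: v0=F3 v1=F4 downbeat P8
bar 1: v0=D3 v1=F4 downbeat m3
bar 2: v0=E3 v1=B3 downbeat P5
bar 3: v0=D3 v1=C4 downbeat m7
bar 4: v0=E3 v1=D4 downbeat m7
bar 5: v0=G3 v1=C4 downbeat P4
bar 6: v0=F3 v1=G4 downbeat M2
bar 7: v0=E3 v1=F4 downbeat m2
bar 8: v0=F3 v1=G3 downbeat M2
bar 9: v0=G3 v1=A3 downbeat M2
bar 10: v0=F3 v1=F4 downbeat P8
  -> R7 @ bar 1 tick 2 v(1,): F4->B3 leap 6st
  -> R4 @ bar 3 tick 0 v(0, 1): D3/C4 m7 untreated
  -> R4 @ bar 5 tick 0 v(0, 1): G3/C4 P4 untreated
  -> R4 @ bar 7 tick 0 v(0, 1): E3/F4 m2 untreated
  -> R7 @ bar 7 tick 2 v(1,): F4->G3 leap 10st
  -> R4 @ bar 8 tick 0 v(0, 1): F3/G3 M2 untreated
  -> R4 @ bar 9 tick 0 v(0, 1): G3/A3 M2 untreated
  -> R8 @ bar 9 tick 0 v(0, 1): penult M2 not 3rd/6th
  -> R7 @ bar 10 tick 0 v(1,): B3->F4 leap 6st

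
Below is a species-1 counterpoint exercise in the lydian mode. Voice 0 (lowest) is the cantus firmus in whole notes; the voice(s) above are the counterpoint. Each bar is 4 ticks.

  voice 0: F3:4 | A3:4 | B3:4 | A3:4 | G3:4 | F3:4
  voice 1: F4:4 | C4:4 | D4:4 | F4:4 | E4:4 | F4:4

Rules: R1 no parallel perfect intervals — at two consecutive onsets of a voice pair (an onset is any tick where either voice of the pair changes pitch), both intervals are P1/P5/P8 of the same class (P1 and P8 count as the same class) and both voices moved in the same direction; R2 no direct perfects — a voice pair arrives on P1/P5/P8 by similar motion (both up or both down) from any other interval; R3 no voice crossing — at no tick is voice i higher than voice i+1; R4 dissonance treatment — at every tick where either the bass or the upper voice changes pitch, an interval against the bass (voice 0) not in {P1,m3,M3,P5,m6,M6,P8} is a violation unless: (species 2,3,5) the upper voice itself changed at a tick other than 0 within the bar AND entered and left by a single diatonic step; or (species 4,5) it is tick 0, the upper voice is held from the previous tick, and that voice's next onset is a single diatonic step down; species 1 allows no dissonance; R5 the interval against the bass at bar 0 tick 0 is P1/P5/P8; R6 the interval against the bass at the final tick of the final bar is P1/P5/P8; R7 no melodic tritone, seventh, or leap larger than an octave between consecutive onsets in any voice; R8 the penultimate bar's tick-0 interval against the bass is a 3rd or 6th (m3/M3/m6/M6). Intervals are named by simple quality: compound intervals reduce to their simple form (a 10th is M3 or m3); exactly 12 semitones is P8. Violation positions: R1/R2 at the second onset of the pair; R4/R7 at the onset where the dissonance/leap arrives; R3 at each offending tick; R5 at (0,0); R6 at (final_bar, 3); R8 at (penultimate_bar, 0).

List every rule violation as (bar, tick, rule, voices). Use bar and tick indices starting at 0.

No violations across 6 bars (F3..F3 vs F4..F4).

bar 0: v0=F3 v1=F4 downbeat P8
bar 1: v0=A3 v1=C4 downbeat m3
bar 2: v0=B3 v1=D4 downbeat m3
bar 3: v0=A3 v1=F4 downbeat m6
bar 4: v0=G3 v1=E4 downbeat M6
bar 5: v0=F3 v1=F4 downbeat P8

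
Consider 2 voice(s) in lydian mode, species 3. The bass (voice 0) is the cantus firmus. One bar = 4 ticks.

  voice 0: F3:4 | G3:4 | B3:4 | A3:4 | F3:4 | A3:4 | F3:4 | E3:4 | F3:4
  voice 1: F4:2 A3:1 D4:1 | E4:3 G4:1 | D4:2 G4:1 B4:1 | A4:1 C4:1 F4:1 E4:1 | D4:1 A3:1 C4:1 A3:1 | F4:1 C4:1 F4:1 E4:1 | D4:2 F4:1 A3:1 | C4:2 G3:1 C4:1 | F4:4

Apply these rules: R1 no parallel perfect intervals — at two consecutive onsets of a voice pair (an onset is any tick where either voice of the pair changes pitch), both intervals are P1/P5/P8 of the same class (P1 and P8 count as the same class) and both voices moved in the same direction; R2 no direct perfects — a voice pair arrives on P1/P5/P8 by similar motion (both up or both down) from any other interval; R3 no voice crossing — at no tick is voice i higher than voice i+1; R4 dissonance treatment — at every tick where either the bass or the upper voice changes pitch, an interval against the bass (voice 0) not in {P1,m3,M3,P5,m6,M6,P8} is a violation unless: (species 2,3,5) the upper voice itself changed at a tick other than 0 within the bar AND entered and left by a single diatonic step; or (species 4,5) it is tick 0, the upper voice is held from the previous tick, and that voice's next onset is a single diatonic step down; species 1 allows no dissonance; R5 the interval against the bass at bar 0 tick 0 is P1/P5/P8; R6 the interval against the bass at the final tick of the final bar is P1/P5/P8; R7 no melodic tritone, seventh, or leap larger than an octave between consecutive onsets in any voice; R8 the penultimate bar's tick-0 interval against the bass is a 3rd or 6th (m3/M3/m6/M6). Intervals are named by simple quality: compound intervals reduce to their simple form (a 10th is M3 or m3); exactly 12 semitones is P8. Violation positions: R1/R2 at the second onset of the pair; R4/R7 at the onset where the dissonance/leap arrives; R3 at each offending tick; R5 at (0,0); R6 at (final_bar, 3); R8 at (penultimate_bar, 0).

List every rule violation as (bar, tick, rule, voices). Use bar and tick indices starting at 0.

bar 0: v0=F3 v1=F4 downbeat P8
bar 1: v0=G3 v1=E4 downbeat M6
bar 2: v0=B3 v1=D4 downbeat m3
bar 3: v0=A3 v1=A4 downbeat P8
bar 4: v0=F3 v1=D4 downbeat M6
bar 5: v0=A3 v1=F4 downbeat m6
bar 6: v0=F3 v1=D4 downbeat M6
bar 7: v0=E3 v1=C4 downbeat m6
bar 8: v0=F3 v1=F4 downbeat P8
  -> R1 @ bar 3 tick 0 v(0, 1): B3/B4 P8 -> A3/A4 P8 similar
  -> R2 @ bar 8 tick 0 v(0, 1): E3/C4 m6 -> F3/F4 P8 similar

(3, 0, R1, (0, 1))
(8, 0, R2, (0, 1))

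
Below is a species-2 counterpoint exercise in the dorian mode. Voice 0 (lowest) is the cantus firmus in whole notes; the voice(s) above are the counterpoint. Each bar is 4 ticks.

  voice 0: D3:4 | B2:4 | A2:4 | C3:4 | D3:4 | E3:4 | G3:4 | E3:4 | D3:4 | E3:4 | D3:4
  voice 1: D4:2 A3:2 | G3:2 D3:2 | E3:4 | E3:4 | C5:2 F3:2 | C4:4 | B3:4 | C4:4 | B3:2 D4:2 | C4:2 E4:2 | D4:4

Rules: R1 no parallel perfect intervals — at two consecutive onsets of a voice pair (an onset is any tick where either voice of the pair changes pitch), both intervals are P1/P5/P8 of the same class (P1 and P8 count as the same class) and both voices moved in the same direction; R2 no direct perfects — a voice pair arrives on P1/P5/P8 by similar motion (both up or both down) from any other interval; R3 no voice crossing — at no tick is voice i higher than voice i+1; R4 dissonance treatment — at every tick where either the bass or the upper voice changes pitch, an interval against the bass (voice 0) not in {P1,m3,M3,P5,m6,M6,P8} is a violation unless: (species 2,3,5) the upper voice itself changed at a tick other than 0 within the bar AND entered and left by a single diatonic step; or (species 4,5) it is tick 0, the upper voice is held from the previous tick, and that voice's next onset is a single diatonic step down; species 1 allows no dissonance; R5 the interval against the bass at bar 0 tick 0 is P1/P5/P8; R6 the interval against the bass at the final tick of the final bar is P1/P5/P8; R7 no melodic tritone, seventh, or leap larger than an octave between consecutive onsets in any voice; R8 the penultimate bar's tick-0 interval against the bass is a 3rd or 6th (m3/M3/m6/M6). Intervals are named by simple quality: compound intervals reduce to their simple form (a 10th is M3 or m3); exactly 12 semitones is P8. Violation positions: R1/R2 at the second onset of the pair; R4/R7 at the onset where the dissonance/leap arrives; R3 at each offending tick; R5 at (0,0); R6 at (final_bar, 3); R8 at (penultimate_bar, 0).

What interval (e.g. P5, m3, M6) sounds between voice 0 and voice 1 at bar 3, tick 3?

M3

voice 0=C3 voice 1=E3 -> M3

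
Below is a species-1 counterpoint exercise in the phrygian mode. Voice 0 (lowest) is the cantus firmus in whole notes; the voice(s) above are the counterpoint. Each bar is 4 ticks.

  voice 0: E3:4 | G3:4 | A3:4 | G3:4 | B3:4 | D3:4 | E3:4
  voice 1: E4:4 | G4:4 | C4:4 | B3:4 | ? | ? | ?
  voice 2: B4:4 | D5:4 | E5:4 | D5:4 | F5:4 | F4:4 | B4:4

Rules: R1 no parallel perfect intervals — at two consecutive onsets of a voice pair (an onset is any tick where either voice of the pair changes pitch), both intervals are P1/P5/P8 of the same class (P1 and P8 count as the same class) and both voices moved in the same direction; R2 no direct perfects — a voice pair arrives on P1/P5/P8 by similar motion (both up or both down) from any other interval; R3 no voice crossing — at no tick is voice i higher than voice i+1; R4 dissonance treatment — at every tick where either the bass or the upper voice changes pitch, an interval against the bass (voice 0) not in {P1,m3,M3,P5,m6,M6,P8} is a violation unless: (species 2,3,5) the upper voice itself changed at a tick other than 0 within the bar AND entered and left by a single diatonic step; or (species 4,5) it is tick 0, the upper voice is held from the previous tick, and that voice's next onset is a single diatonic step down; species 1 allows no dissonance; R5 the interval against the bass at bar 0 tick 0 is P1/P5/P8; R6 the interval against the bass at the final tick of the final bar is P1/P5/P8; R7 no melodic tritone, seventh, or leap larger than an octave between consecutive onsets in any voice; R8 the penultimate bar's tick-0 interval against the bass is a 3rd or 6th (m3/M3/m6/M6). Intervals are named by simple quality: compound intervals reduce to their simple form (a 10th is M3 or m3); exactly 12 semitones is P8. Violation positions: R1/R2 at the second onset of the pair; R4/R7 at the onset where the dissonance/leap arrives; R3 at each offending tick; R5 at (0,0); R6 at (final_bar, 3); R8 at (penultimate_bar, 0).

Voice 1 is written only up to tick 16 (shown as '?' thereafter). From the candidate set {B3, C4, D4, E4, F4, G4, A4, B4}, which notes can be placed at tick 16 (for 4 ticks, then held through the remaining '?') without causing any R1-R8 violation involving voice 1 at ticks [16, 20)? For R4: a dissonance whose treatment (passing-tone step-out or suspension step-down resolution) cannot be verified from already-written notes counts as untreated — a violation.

B3: legal
C4: violates R4
D4: legal
E4: violates R4
F4: violates R2,R4,R7
G4: legal
A4: violates R4,R7
B4: violates R2

{B3, D4, G4}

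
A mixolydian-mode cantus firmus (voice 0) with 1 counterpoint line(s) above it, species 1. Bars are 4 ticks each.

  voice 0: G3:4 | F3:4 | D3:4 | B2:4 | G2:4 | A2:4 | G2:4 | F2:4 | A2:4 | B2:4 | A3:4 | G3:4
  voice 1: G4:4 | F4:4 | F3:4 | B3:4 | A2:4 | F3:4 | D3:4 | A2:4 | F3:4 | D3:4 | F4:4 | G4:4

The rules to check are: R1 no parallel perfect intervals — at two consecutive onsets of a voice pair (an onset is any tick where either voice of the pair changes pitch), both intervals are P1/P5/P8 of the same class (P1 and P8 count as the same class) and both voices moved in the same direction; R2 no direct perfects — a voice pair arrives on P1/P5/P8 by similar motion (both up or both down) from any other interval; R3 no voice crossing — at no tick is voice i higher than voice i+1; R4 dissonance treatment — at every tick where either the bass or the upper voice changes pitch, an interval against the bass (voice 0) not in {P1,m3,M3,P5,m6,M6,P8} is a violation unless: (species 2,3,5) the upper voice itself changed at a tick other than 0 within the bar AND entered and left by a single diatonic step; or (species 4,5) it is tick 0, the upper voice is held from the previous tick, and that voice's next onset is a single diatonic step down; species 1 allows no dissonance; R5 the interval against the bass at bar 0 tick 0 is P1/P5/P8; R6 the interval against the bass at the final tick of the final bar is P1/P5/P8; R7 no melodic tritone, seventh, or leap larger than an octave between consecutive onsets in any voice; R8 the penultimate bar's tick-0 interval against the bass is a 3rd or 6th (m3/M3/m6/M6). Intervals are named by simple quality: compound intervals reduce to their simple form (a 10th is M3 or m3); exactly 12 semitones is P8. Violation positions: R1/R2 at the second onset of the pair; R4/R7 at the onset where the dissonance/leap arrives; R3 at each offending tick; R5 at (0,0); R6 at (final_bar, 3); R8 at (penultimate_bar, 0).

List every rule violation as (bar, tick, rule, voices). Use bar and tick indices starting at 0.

bar 0: v0=G3 v1=G4 downbeat P8
bar 1: v0=F3 v1=F4 downbeat P8
bar 2: v0=D3 v1=F3 downbeat m3
bar 3: v0=B2 v1=B3 downbeat P8
bar 4: v0=G2 v1=A2 downbeat M2
bar 5: v0=A2 v1=F3 downbeat m6
bar 6: v0=G2 v1=D3 downbeat P5
bar 7: v0=F2 v1=A2 downbeat M3
bar 8: v0=A2 v1=F3 downbeat m6
bar 9: v0=B2 v1=D3 downbeat m3
bar 10: v0=A3 v1=F4 downbeat m6
bar 11: v0=G3 v1=G4 downbeat P8
  -> R1 @ bar 1 tick 0 v(0, 1): G3/G4 P8 -> F3/F4 P8 similar
  -> R7 @ bar 3 tick 0 v(1,): F3->B3 leap 6st
  -> R4 @ bar 4 tick 0 v(0, 1): G2/A2 M2 untreated
  -> R7 @ bar 4 tick 0 v(1,): B3->A2 leap 14st
  -> R2 @ bar 6 tick 0 v(0, 1): A2/F3 m6 -> G2/D3 P5 similar
  -> R7 @ bar 10 tick 0 v(0,): B2->A3 leap 10st
  -> R7 @ bar 10 tick 0 v(1,): D3->F4 leap 15st

(1, 0, R1, (0, 1))
(3, 0, R7, (1,))
(4, 0, R4, (0, 1))
(4, 0, R7, (1,))
(6, 0, R2, (0, 1))
(10, 0, R7, (0,))
(10, 0, R7, (1,))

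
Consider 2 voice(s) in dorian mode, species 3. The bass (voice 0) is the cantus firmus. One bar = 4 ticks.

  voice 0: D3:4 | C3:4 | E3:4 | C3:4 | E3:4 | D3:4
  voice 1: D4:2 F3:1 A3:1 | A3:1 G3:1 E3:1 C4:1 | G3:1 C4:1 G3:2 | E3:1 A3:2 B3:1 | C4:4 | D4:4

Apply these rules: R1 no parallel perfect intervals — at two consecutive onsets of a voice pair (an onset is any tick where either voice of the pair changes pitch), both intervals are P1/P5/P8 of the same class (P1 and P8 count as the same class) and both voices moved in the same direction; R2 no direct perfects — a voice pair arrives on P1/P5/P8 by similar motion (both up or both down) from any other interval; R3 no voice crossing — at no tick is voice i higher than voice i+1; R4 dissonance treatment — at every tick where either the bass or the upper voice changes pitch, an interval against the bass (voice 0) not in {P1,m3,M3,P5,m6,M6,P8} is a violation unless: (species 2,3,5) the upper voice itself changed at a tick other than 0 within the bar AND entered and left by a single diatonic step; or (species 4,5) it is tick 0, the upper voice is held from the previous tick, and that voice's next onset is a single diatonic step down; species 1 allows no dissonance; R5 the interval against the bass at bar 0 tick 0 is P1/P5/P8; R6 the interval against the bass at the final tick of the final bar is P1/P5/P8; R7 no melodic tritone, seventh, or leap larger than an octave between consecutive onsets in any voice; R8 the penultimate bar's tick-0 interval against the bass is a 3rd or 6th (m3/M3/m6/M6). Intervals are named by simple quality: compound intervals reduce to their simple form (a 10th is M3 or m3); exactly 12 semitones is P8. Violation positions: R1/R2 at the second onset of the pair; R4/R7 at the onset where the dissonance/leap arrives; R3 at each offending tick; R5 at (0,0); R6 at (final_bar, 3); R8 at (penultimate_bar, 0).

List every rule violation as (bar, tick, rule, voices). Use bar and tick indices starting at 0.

No violations across 6 bars (D3..D3 vs D4..D4).

bar 0: v0=D3 v1=D4 downbeat P8
bar 1: v0=C3 v1=A3 downbeat M6
bar 2: v0=E3 v1=G3 downbeat m3
bar 3: v0=C3 v1=E3 downbeat M3
bar 4: v0=E3 v1=C4 downbeat m6
bar 5: v0=D3 v1=D4 downbeat P8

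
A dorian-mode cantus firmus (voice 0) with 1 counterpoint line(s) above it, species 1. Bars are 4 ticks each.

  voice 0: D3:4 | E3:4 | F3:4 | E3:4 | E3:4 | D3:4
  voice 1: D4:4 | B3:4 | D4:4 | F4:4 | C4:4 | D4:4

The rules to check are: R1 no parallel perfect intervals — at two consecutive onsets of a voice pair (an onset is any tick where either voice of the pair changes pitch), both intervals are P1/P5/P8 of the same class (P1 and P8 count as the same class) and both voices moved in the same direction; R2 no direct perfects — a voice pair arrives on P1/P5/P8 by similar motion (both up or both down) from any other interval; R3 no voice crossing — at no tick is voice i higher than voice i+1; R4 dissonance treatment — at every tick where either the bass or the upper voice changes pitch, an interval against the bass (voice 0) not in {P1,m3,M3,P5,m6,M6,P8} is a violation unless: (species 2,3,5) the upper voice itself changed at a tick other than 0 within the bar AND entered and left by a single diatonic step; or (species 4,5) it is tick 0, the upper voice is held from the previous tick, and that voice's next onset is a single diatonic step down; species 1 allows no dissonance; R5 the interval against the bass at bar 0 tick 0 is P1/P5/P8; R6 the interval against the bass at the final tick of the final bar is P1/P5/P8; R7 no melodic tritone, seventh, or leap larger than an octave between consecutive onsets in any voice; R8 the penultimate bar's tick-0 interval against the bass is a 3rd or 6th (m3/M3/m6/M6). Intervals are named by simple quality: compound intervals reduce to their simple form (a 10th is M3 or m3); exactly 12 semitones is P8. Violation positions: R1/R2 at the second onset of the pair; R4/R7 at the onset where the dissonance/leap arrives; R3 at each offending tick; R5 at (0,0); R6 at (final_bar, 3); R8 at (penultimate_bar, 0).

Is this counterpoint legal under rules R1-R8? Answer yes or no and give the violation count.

No (1 violations)

bar 0: v0=D3 v1=D4 (P8)
bar 1: v0=E3 v1=B3 (P5)
bar 2: v0=F3 v1=D4 (M6)
bar 3: v0=E3 v1=F4 (m2)
bar 4: v0=E3 v1=C4 (m6)
bar 5: v0=D3 v1=D4 (P8)
  R4 @ bar3.0: E3/F4 m2 untreated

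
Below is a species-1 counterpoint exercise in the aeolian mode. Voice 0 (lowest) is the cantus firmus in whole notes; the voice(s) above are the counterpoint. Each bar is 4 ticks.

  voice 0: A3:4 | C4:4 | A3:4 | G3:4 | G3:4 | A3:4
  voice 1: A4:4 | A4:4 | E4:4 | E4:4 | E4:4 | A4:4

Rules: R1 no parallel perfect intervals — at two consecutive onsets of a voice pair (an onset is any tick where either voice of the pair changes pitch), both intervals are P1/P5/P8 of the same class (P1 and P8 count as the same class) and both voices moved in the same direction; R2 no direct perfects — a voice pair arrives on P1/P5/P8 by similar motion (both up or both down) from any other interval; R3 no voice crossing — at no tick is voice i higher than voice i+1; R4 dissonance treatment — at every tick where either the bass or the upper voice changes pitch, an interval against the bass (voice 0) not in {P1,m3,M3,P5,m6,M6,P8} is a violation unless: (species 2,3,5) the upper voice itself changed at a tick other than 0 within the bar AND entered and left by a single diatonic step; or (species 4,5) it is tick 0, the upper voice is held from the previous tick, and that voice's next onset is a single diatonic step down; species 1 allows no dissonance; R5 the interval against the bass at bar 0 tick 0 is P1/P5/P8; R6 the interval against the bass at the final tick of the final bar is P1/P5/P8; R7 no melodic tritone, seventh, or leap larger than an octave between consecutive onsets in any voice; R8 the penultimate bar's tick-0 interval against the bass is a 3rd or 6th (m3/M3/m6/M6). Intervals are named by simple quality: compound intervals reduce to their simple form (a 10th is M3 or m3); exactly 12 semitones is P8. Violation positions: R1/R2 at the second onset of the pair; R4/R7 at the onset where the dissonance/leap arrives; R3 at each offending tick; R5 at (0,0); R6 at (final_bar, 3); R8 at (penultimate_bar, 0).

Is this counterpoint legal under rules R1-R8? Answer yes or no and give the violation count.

bar 0: v0=A3 v1=A4 (P8)
bar 1: v0=C4 v1=A4 (M6)
bar 2: v0=A3 v1=E4 (P5)
bar 3: v0=G3 v1=E4 (M6)
bar 4: v0=G3 v1=E4 (M6)
bar 5: v0=A3 v1=A4 (P8)
  R2 @ bar2.0: C4/A4 M6 -> A3/E4 P5 similar
  R2 @ bar5.0: G3/E4 M6 -> A3/A4 P8 similar

No (2 violations)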